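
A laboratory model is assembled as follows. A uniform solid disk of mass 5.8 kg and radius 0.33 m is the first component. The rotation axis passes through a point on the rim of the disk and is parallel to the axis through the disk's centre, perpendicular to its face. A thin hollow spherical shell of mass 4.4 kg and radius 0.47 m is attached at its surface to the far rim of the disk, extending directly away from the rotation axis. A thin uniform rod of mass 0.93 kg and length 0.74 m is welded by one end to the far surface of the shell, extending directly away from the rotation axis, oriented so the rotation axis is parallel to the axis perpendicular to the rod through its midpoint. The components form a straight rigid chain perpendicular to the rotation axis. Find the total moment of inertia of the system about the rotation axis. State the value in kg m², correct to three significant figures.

Solid disk: I_cm = (1/2)MR² = (1/2)(5.8)(0.33)² = 0.31581 kg m²; centre at d = 0.33 m, so the parallel axis theorem gives I = 0.31581 + (5.8)(0.33)² = 0.94743 kg m².
Spherical shell: I_cm = (2/3)MR² = (2/3)(4.4)(0.47)² = 0.64797 kg m²; centre at d = 0.33 + 0.33 + 0.47 = 1.13 m, so the parallel axis theorem gives I = 0.64797 + (4.4)(1.13)² = 6.2663 kg m².
Thin rod: I_cm = (1/12)ML² = (1/12)(0.93)(0.74)² = 0.042439 kg m²; centre at d = 0.33 + 0.33 + 0.47 + 0.47 + 0.37 = 1.97 m, so the parallel axis theorem gives I = 0.042439 + (0.93)(1.97)² = 3.6517 kg m².
Total I = 0.94743 + 6.2663 + 3.6517 = 10.865 kg m².

10.9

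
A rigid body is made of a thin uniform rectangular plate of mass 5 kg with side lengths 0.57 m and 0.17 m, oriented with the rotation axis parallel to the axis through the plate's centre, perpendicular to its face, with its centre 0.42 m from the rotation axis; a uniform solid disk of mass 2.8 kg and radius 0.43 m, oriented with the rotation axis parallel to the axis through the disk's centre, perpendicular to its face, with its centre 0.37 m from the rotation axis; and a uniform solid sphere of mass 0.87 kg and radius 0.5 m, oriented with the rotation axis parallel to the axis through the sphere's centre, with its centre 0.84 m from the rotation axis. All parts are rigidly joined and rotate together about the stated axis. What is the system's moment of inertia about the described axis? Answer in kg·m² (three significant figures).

Rectangular plate: I_cm = (1/12)M(a²+b²) = (1/12)(5)[(0.57)² + (0.17)²] = 0.14742 kg·m²; centre at d = 0.42 m, so I = I_cm + Md² gives I = 0.14742 + (5)(0.42)² = 1.0294 kg·m².
Solid disk: I_cm = (1/2)MR² = (1/2)(2.8)(0.43)² = 0.25886 kg·m²; centre at d = 0.37 m, so I = I_cm + Md² gives I = 0.25886 + (2.8)(0.37)² = 0.64218 kg·m².
Solid sphere: I_cm = (2/5)MR² = (2/5)(0.87)(0.5)² = 0.087 kg·m²; centre at d = 0.84 m, so I = I_cm + Md² gives I = 0.087 + (0.87)(0.84)² = 0.70087 kg·m².
Total I = 1.0294 + 0.64218 + 0.70087 = 2.3725 kg·m².

2.37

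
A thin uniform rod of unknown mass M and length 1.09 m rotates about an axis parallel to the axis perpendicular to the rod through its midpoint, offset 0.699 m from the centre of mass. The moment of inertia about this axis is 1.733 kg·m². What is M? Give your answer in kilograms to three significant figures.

I = I_cm + Md² = (1/12)ML² + Md² = M·[0.0833333·(1.09)² + (0.699)²] = M·0.58761.
So M = 1.733 / 0.58761 = 2.9492 kg.

2.95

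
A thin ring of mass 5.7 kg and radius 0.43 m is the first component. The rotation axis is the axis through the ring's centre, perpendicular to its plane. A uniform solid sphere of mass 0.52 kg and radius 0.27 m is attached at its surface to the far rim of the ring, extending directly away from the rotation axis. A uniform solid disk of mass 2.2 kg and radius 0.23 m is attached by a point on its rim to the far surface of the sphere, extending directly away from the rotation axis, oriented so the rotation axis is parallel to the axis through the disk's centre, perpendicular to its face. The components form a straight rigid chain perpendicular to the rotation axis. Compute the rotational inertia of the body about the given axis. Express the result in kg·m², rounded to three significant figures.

Thin ring: I_cm = MR² = (5.7)(0.43)² = 1.0539 kg·m²; axis through the centre, so I = 1.0539 kg·m².
Solid sphere: I_cm = (2/5)MR² = (2/5)(0.52)(0.27)² = 0.015163 kg·m²; centre at d = 0.43 + 0.27 = 0.7 m, so the parallel axis theorem gives I = 0.015163 + (0.52)(0.7)² = 0.26996 kg·m².
Solid disk: I_cm = (1/2)MR² = (1/2)(2.2)(0.23)² = 0.05819 kg·m²; centre at d = 0.43 + 0.27 + 0.27 + 0.23 = 1.2 m, so the parallel axis theorem gives I = 0.05819 + (2.2)(1.2)² = 3.2262 kg·m².
Total I = 1.0539 + 0.26996 + 3.2262 = 4.5501 kg·m².

4.55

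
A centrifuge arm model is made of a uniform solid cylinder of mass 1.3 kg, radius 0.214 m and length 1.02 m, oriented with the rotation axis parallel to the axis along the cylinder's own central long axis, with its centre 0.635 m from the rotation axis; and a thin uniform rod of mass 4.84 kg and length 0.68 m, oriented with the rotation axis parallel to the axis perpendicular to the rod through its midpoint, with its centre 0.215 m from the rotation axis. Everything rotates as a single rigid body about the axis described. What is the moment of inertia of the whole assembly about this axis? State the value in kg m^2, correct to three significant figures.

Solid cylinder: I_cm = (1/2)MR² = (1/2)(1.3)(0.214)² = 0.029767 kg m^2; centre at d = 0.635 m, so I = I_cm + Md² gives I = 0.029767 + (1.3)(0.635)² = 0.55396 kg m^2.
Thin rod: I_cm = (1/12)ML² = (1/12)(4.84)(0.68)² = 0.1865 kg m^2; centre at d = 0.215 m, so I = I_cm + Md² gives I = 0.1865 + (4.84)(0.215)² = 0.41023 kg m^2.
Total I = 0.55396 + 0.41023 = 0.96419 kg m^2.

0.964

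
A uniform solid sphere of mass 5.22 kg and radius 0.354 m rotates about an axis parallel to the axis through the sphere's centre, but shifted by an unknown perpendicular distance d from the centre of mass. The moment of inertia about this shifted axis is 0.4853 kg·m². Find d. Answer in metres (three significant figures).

About the centre-of-mass axis, I_cm = (2/5)MR² = (2/5)(5.22)(0.354)² = 0.26166 kg·m².
Parallel axis theorem: I = I_cm + Md², so Md² = 0.4853 − 0.26166 = 0.22364 kg·m².
d = √(0.22364 / 5.22) = 0.20699 m.

0.207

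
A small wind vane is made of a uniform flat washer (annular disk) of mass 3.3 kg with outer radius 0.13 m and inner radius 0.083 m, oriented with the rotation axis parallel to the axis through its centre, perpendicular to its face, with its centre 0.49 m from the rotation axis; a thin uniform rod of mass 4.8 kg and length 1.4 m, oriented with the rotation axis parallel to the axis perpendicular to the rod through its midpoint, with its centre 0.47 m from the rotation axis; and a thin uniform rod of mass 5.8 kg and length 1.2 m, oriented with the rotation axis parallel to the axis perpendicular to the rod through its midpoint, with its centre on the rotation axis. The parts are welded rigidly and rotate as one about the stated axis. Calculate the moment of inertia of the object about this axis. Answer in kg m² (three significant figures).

3.37

Annular disk: I_cm = (1/2)M(R²+r²) = (1/2)(3.3)[(0.13)² + (0.083)²] = 0.039252 kg m²; centre at d = 0.49 m, so I = I_cm + Md² gives I = 0.039252 + (3.3)(0.49)² = 0.83158 kg m².
Thin rod: I_cm = (1/12)ML² = (1/12)(4.8)(1.4)² = 0.784 kg m²; centre at d = 0.47 m, so I = I_cm + Md² gives I = 0.784 + (4.8)(0.47)² = 1.8443 kg m².
Thin rod: I_cm = (1/12)ML² = (1/12)(5.8)(1.2)² = 0.696 kg m²; axis through the centre, so I = 0.696 kg m².
Total I = 0.83158 + 1.8443 + 0.696 = 3.3719 kg m².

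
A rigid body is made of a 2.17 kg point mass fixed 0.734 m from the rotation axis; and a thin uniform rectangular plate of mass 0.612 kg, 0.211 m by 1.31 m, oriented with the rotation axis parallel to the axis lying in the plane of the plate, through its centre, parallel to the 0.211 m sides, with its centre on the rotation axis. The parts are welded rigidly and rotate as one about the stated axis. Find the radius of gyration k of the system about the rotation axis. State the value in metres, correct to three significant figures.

Point mass: I_cm = 0; centre at d = 0.734 m, so the parallel axis theorem gives I = 0 + (2.17)(0.734)² = 1.1691 kg m².
Rectangular plate: I_cm = (1/12)Mb² = (1/12)(0.612)(1.31)² = 0.087521 kg m²; axis through the centre, so I = 0.087521 kg m².
Total I = 1.2566 kg m²; total mass M = 2.782 kg.
k = √(I/M) = √(1.2566/2.782) = 0.67208 m.

0.672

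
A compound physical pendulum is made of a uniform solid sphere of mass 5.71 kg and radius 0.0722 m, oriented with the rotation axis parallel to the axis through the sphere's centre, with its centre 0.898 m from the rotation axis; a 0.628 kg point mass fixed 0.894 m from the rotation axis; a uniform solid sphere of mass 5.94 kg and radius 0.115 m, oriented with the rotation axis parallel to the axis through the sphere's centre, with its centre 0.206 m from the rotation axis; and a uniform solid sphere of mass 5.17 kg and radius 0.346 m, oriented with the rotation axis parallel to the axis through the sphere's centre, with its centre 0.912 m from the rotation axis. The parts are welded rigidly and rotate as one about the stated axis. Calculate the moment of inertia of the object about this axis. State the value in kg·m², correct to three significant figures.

9.95

Solid sphere: I_cm = (2/5)MR² = (2/5)(5.71)(0.0722)² = 0.011906 kg·m²; centre at d = 0.898 m, so the parallel axis theorem gives I = 0.011906 + (5.71)(0.898)² = 4.6165 kg·m².
Point mass: I_cm = 0; centre at d = 0.894 m, so the parallel axis theorem gives I = 0 + (0.628)(0.894)² = 0.50192 kg·m².
Solid sphere: I_cm = (2/5)MR² = (2/5)(5.94)(0.115)² = 0.031423 kg·m²; centre at d = 0.206 m, so the parallel axis theorem gives I = 0.031423 + (5.94)(0.206)² = 0.28349 kg·m².
Solid sphere: I_cm = (2/5)MR² = (2/5)(5.17)(0.346)² = 0.24757 kg·m²; centre at d = 0.912 m, so the parallel axis theorem gives I = 0.24757 + (5.17)(0.912)² = 4.5477 kg·m².
Total I = 4.6165 + 0.50192 + 0.28349 + 4.5477 = 9.9496 kg·m².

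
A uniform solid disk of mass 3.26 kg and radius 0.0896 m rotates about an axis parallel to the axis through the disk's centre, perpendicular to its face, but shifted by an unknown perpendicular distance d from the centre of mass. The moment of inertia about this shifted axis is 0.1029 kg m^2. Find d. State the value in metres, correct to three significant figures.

0.166

About the centre-of-mass axis, I_cm = (1/2)MR² = (1/2)(3.26)(0.0896)² = 0.013086 kg m^2.
Parallel axis theorem: I = I_cm + Md², so Md² = 0.1029 − 0.013086 = 0.089814 kg m^2.
d = √(0.089814 / 3.26) = 0.16598 m.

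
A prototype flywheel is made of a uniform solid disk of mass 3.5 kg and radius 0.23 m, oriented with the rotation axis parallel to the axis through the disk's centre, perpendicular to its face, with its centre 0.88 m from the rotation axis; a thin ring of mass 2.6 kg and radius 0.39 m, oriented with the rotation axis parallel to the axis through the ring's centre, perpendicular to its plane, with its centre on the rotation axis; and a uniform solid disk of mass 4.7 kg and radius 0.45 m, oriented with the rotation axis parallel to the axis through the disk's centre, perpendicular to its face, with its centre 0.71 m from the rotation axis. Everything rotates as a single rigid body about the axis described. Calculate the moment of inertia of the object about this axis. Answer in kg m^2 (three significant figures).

Solid disk: I_cm = (1/2)MR² = (1/2)(3.5)(0.23)² = 0.092575 kg m^2; centre at d = 0.88 m, so I = I_cm + Md² gives I = 0.092575 + (3.5)(0.88)² = 2.803 kg m^2.
Thin ring: I_cm = MR² = (2.6)(0.39)² = 0.39546 kg m^2; axis through the centre, so I = 0.39546 kg m^2.
Solid disk: I_cm = (1/2)MR² = (1/2)(4.7)(0.45)² = 0.47588 kg m^2; centre at d = 0.71 m, so I = I_cm + Md² gives I = 0.47588 + (4.7)(0.71)² = 2.8451 kg m^2.
Total I = 2.803 + 0.39546 + 2.8451 = 6.0436 kg m^2.

6.04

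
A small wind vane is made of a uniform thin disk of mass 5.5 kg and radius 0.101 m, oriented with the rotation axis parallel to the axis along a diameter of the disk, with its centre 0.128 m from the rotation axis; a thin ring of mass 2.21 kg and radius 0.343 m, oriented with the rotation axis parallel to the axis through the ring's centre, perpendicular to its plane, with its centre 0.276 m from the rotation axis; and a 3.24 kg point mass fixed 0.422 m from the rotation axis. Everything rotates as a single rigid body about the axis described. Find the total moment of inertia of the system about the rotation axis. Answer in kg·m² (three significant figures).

Thin disk: I_cm = (1/4)MR² = (1/4)(5.5)(0.101)² = 0.014026 kg·m²; centre at d = 0.128 m, so I = I_cm + Md² gives I = 0.014026 + (5.5)(0.128)² = 0.10414 kg·m².
Thin ring: I_cm = MR² = (2.21)(0.343)² = 0.26 kg·m²; centre at d = 0.276 m, so I = I_cm + Md² gives I = 0.26 + (2.21)(0.276)² = 0.42835 kg·m².
Point mass: I_cm = 0; centre at d = 0.422 m, so I = I_cm + Md² gives I = 0 + (3.24)(0.422)² = 0.57699 kg·m².
Total I = 0.10414 + 0.42835 + 0.57699 = 1.1095 kg·m².

1.11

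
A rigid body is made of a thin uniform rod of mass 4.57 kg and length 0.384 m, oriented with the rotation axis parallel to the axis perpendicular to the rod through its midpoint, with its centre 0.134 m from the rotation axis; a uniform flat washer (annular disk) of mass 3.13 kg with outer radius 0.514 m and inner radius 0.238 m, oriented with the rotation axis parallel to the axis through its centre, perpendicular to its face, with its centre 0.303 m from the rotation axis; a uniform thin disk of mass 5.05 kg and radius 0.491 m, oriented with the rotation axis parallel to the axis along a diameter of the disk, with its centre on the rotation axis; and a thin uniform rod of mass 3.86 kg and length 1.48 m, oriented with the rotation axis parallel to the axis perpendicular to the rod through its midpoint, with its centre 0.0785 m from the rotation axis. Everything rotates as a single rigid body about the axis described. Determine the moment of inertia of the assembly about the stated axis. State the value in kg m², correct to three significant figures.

1.96

Thin rod: I_cm = (1/12)ML² = (1/12)(4.57)(0.384)² = 0.056156 kg m²; centre at d = 0.134 m, so the parallel axis theorem gives I = 0.056156 + (4.57)(0.134)² = 0.13822 kg m².
Annular disk: I_cm = (1/2)M(R²+r²) = (1/2)(3.13)[(0.514)² + (0.238)²] = 0.50211 kg m²; centre at d = 0.303 m, so the parallel axis theorem gives I = 0.50211 + (3.13)(0.303)² = 0.78948 kg m².
Thin disk: I_cm = (1/4)MR² = (1/4)(5.05)(0.491)² = 0.30436 kg m²; axis through the centre, so I = 0.30436 kg m².
Thin rod: I_cm = (1/12)ML² = (1/12)(3.86)(1.48)² = 0.70458 kg m²; centre at d = 0.0785 m, so the parallel axis theorem gives I = 0.70458 + (3.86)(0.0785)² = 0.72836 kg m².
Total I = 0.13822 + 0.78948 + 0.30436 + 0.72836 = 1.9604 kg m².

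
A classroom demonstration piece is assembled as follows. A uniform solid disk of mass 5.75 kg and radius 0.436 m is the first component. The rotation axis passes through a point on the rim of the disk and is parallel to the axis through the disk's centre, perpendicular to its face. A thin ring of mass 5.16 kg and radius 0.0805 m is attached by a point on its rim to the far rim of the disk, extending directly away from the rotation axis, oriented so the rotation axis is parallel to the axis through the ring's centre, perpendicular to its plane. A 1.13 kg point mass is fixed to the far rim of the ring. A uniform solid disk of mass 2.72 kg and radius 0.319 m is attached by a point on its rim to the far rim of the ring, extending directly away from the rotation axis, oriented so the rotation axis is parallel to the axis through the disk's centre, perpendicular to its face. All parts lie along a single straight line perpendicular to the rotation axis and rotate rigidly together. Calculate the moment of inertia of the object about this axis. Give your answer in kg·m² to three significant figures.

12.7

Solid disk: I_cm = (1/2)MR² = (1/2)(5.75)(0.436)² = 0.54653 kg·m²; centre at d = 0.436 m, so the parallel axis theorem gives I = 0.54653 + (5.75)(0.436)² = 1.6396 kg·m².
Thin ring: I_cm = MR² = (5.16)(0.0805)² = 0.033438 kg·m²; centre at d = 0.436 + 0.436 + 0.0805 = 0.9525 m, so the parallel axis theorem gives I = 0.033438 + (5.16)(0.9525)² = 4.7149 kg·m².
Point mass: I_cm = 0; centre at d = 0.436 + 0.436 + 0.0805 + 0.0805 = 1.033 m, so the parallel axis theorem gives I = 0 + (1.13)(1.033)² = 1.2058 kg·m².
Solid disk: I_cm = (1/2)MR² = (1/2)(2.72)(0.319)² = 0.13839 kg·m²; centre at d = 0.436 + 0.436 + 0.0805 + 0.0805 + 0.319 = 1.352 m, so the parallel axis theorem gives I = 0.13839 + (2.72)(1.352)² = 5.1103 kg·m².
Total I = 1.6396 + 4.7149 + 1.2058 + 5.1103 = 12.671 kg·m².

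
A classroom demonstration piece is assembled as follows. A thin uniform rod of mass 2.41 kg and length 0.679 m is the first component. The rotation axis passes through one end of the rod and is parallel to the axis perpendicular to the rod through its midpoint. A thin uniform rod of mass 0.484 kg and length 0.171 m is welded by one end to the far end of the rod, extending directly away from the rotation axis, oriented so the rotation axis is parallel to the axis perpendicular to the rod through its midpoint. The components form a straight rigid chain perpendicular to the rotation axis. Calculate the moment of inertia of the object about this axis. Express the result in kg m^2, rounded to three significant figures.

Thin rod: I_cm = (1/12)ML² = (1/12)(2.41)(0.679)² = 0.092592 kg m^2; centre at d = 0.3395 m, so the parallel axis theorem gives I = 0.092592 + (2.41)(0.3395)² = 0.37037 kg m^2.
Thin rod: I_cm = (1/12)ML² = (1/12)(0.484)(0.171)² = 0.0011794 kg m^2; centre at d = 0.3395 + 0.3395 + 0.0855 = 0.7645 m, so the parallel axis theorem gives I = 0.0011794 + (0.484)(0.7645)² = 0.28406 kg m^2.
Total I = 0.37037 + 0.28406 = 0.65443 kg m^2.

0.654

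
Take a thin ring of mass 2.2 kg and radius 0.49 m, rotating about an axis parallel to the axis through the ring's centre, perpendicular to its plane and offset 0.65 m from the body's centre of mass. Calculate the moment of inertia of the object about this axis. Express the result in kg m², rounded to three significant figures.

1.46

I_cm = MR² = (2.2)(0.49)² = 0.52822 kg m²; centre at d = 0.65 m, so I = I_cm + Md² gives I = 0.52822 + (2.2)(0.65)² = 1.4577 kg m².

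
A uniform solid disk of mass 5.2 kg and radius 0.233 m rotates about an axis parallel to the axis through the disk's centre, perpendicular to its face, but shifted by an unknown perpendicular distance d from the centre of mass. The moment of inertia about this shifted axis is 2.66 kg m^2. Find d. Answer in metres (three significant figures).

About the centre-of-mass axis, I_cm = (1/2)MR² = (1/2)(5.2)(0.233)² = 0.14115 kg m^2.
Parallel axis theorem: I = I_cm + Md², so Md² = 2.66 − 0.14115 = 2.5188 kg m^2.
d = √(2.5188 / 5.2) = 0.69598 m.

0.696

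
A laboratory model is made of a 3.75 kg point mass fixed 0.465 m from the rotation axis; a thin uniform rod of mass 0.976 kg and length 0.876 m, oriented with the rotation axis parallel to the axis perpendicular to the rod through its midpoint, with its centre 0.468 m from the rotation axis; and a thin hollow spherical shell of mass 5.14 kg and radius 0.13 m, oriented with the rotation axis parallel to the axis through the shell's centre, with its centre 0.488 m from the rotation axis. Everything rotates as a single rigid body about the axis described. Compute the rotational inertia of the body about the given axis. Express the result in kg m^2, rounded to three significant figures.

2.37

Point mass: I_cm = 0; centre at d = 0.465 m, so I = I_cm + Md² gives I = 0 + (3.75)(0.465)² = 0.81084 kg m^2.
Thin rod: I_cm = (1/12)ML² = (1/12)(0.976)(0.876)² = 0.062413 kg m^2; centre at d = 0.468 m, so I = I_cm + Md² gives I = 0.062413 + (0.976)(0.468)² = 0.27618 kg m^2.
Spherical shell: I_cm = (2/3)MR² = (2/3)(5.14)(0.13)² = 0.057911 kg m^2; centre at d = 0.488 m, so I = I_cm + Md² gives I = 0.057911 + (5.14)(0.488)² = 1.282 kg m^2.
Total I = 0.81084 + 0.27618 + 1.282 = 2.369 kg m^2.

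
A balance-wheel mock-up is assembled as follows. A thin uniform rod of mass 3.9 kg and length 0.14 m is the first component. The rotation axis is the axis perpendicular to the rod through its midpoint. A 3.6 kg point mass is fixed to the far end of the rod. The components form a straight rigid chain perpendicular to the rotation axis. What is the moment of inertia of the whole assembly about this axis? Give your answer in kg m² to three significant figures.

0.0240

Thin rod: I_cm = (1/12)ML² = (1/12)(3.9)(0.14)² = 0.00637 kg m²; axis through the centre, so I = 0.00637 kg m².
Point mass: I_cm = 0; centre at d = 0.07 m, so I = I_cm + Md² gives I = 0 + (3.6)(0.07)² = 0.01764 kg m².
Total I = 0.00637 + 0.01764 = 0.02401 kg m².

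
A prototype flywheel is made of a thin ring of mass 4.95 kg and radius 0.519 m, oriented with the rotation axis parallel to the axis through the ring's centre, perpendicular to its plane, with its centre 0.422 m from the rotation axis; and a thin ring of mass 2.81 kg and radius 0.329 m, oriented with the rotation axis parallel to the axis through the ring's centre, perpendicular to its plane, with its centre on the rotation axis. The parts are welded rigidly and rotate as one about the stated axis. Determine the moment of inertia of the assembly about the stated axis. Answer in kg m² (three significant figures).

2.52

Thin ring: I_cm = MR² = (4.95)(0.519)² = 1.3333 kg m²; centre at d = 0.422 m, so the parallel axis theorem gives I = 1.3333 + (4.95)(0.422)² = 2.2149 kg m².
Thin ring: I_cm = MR² = (2.81)(0.329)² = 0.30416 kg m²; axis through the centre, so I = 0.30416 kg m².
Total I = 2.2149 + 0.30416 = 2.519 kg m².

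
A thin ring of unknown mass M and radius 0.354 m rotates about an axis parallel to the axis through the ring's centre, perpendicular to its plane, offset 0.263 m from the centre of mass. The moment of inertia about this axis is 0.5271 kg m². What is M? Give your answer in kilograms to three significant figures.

2.71

I = I_cm + Md² = MR² + Md² = M·[1·(0.354)² + (0.263)²] = M·0.19448.
So M = 0.5271 / 0.19448 = 2.7102 kg.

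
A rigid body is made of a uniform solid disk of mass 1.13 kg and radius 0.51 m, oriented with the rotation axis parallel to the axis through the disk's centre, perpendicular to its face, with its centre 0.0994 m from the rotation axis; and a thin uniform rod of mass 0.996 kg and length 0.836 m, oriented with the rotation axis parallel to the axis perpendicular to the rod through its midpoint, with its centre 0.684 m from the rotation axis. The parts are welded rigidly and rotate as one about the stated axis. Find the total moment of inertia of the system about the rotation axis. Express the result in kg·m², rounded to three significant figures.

Solid disk: I_cm = (1/2)MR² = (1/2)(1.13)(0.51)² = 0.14696 kg·m²; centre at d = 0.0994 m, so I = I_cm + Md² gives I = 0.14696 + (1.13)(0.0994)² = 0.15812 kg·m².
Thin rod: I_cm = (1/12)ML² = (1/12)(0.996)(0.836)² = 0.058008 kg·m²; centre at d = 0.684 m, so I = I_cm + Md² gives I = 0.058008 + (0.996)(0.684)² = 0.52399 kg·m².
Total I = 0.15812 + 0.52399 = 0.68211 kg·m².

0.682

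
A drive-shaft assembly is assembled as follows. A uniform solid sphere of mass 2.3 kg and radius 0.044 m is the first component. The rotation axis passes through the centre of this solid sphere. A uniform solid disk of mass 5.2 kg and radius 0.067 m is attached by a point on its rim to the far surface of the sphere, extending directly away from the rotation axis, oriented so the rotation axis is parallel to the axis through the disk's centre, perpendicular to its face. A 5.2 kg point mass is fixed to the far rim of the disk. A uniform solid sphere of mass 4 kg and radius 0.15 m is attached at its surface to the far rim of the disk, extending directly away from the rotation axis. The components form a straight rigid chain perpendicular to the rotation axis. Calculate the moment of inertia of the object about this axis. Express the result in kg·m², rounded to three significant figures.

Solid sphere: I_cm = (2/5)MR² = (2/5)(2.3)(0.044)² = 0.0017811 kg·m²; axis through the centre, so I = 0.0017811 kg·m².
Solid disk: I_cm = (1/2)MR² = (1/2)(5.2)(0.067)² = 0.011671 kg·m²; centre at d = 0.044 + 0.067 = 0.111 m, so the parallel axis theorem gives I = 0.011671 + (5.2)(0.111)² = 0.075741 kg·m².
Point mass: I_cm = 0; centre at d = 0.044 + 0.067 + 0.067 = 0.178 m, so the parallel axis theorem gives I = 0 + (5.2)(0.178)² = 0.16476 kg·m².
Solid sphere: I_cm = (2/5)MR² = (2/5)(4)(0.15)² = 0.036 kg·m²; centre at d = 0.044 + 0.067 + 0.067 + 0.15 = 0.328 m, so the parallel axis theorem gives I = 0.036 + (4)(0.328)² = 0.46634 kg·m².
Total I = 0.0017811 + 0.075741 + 0.16476 + 0.46634 = 0.70861 kg·m².

0.709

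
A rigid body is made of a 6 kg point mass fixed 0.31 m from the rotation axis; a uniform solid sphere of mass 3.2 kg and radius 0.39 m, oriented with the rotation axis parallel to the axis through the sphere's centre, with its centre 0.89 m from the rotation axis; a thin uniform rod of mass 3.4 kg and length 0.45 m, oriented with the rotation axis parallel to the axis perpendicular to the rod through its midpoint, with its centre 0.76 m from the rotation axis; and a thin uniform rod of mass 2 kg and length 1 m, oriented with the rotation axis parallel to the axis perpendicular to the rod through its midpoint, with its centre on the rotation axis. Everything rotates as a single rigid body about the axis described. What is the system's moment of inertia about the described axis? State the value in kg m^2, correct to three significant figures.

Point mass: I_cm = 0; centre at d = 0.31 m, so the parallel axis theorem gives I = 0 + (6)(0.31)² = 0.5766 kg m^2.
Solid sphere: I_cm = (2/5)MR² = (2/5)(3.2)(0.39)² = 0.19469 kg m^2; centre at d = 0.89 m, so the parallel axis theorem gives I = 0.19469 + (3.2)(0.89)² = 2.7294 kg m^2.
Thin rod: I_cm = (1/12)ML² = (1/12)(3.4)(0.45)² = 0.057375 kg m^2; centre at d = 0.76 m, so the parallel axis theorem gives I = 0.057375 + (3.4)(0.76)² = 2.0212 kg m^2.
Thin rod: I_cm = (1/12)ML² = (1/12)(2)(1)² = 0.16667 kg m^2; axis through the centre, so I = 0.16667 kg m^2.
Total I = 0.5766 + 2.7294 + 2.0212 + 0.16667 = 5.4939 kg m^2.

5.49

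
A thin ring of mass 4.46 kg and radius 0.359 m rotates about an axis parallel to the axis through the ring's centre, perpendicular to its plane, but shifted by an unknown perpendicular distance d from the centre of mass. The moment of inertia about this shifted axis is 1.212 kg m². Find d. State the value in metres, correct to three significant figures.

About the centre-of-mass axis, I_cm = MR² = (4.46)(0.359)² = 0.57481 kg m².
Parallel axis theorem: I = I_cm + Md², so Md² = 1.212 − 0.57481 = 0.63719 kg m².
d = √(0.63719 / 4.46) = 0.37798 m.

0.378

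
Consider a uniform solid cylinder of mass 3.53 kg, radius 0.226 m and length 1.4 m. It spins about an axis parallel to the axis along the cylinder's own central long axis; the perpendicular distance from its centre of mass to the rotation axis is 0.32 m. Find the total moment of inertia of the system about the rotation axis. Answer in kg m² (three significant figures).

I_cm = (1/2)MR² = (1/2)(3.53)(0.226)² = 0.090149 kg m²; centre at d = 0.32 m, so I = I_cm + Md² gives I = 0.090149 + (3.53)(0.32)² = 0.45162 kg m².

0.452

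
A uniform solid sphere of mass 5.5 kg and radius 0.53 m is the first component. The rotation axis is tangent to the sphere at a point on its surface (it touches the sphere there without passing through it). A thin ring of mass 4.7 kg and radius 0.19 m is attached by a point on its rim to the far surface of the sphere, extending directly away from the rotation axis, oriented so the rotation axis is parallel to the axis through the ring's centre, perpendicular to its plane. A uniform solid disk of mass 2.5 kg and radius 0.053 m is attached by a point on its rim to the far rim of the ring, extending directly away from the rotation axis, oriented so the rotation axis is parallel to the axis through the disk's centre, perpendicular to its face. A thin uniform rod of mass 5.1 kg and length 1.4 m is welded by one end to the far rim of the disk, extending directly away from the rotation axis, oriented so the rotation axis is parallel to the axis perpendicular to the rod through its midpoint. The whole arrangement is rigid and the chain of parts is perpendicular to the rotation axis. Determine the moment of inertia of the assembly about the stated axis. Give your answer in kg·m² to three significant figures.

Solid sphere: I_cm = (2/5)MR² = (2/5)(5.5)(0.53)² = 0.61798 kg·m²; centre at d = 0.53 m, so I = I_cm + Md² gives I = 0.61798 + (5.5)(0.53)² = 2.1629 kg·m².
Thin ring: I_cm = MR² = (4.7)(0.19)² = 0.16967 kg·m²; centre at d = 0.53 + 0.53 + 0.19 = 1.25 m, so I = I_cm + Md² gives I = 0.16967 + (4.7)(1.25)² = 7.5134 kg·m².
Solid disk: I_cm = (1/2)MR² = (1/2)(2.5)(0.053)² = 0.0035112 kg·m²; centre at d = 0.53 + 0.53 + 0.19 + 0.19 + 0.053 = 1.493 m, so I = I_cm + Md² gives I = 0.0035112 + (2.5)(1.493)² = 5.5761 kg·m².
Thin rod: I_cm = (1/12)ML² = (1/12)(5.1)(1.4)² = 0.833 kg·m²; centre at d = 0.53 + 0.53 + 0.19 + 0.19 + 0.053 + 0.053 + 0.7 = 2.246 m, so I = I_cm + Md² gives I = 0.833 + (5.1)(2.246)² = 26.56 kg·m².
Total I = 2.1629 + 7.5134 + 5.5761 + 26.56 = 41.813 kg·m².

41.8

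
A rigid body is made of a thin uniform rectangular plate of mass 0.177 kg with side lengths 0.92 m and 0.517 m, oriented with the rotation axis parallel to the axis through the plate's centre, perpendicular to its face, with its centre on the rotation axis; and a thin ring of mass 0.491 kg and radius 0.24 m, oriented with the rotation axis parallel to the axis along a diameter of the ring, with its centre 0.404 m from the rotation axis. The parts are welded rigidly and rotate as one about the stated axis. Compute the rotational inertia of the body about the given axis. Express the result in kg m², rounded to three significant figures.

0.111

Rectangular plate: I_cm = (1/12)M(a²+b²) = (1/12)(0.177)[(0.92)² + (0.517)²] = 0.016427 kg m²; axis through the centre, so I = 0.016427 kg m².
Thin ring: I_cm = (1/2)MR² = (1/2)(0.491)(0.24)² = 0.014141 kg m²; centre at d = 0.404 m, so I = I_cm + Md² gives I = 0.014141 + (0.491)(0.404)² = 0.09428 kg m².
Total I = 0.016427 + 0.09428 = 0.11071 kg m².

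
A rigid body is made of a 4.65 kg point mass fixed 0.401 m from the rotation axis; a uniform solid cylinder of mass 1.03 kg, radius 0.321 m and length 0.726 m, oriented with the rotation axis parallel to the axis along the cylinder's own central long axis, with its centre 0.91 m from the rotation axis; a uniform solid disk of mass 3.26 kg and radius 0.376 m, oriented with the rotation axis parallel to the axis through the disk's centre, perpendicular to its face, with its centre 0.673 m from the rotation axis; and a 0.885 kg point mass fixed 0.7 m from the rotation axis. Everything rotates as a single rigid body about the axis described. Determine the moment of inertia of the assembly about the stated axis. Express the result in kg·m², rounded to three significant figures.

3.79

Point mass: I_cm = 0; centre at d = 0.401 m, so I = I_cm + Md² gives I = 0 + (4.65)(0.401)² = 0.74772 kg·m².
Solid cylinder: I_cm = (1/2)MR² = (1/2)(1.03)(0.321)² = 0.053066 kg·m²; centre at d = 0.91 m, so I = I_cm + Md² gives I = 0.053066 + (1.03)(0.91)² = 0.90601 kg·m².
Solid disk: I_cm = (1/2)MR² = (1/2)(3.26)(0.376)² = 0.23044 kg·m²; centre at d = 0.673 m, so I = I_cm + Md² gives I = 0.23044 + (3.26)(0.673)² = 1.707 kg·m².
Point mass: I_cm = 0; centre at d = 0.7 m, so I = I_cm + Md² gives I = 0 + (0.885)(0.7)² = 0.43365 kg·m².
Total I = 0.74772 + 0.90601 + 1.707 + 0.43365 = 3.7944 kg·m².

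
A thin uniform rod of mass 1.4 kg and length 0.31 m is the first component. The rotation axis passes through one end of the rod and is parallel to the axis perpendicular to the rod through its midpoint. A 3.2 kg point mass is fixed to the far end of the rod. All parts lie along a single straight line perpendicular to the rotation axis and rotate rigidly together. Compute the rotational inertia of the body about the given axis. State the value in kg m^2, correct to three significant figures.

0.352

Thin rod: I_cm = (1/12)ML² = (1/12)(1.4)(0.31)² = 0.011212 kg m^2; centre at d = 0.155 m, so I = I_cm + Md² gives I = 0.011212 + (1.4)(0.155)² = 0.044847 kg m^2.
Point mass: I_cm = 0; centre at d = 0.155 + 0.155 = 0.31 m, so I = I_cm + Md² gives I = 0 + (3.2)(0.31)² = 0.30752 kg m^2.
Total I = 0.044847 + 0.30752 = 0.35237 kg m^2.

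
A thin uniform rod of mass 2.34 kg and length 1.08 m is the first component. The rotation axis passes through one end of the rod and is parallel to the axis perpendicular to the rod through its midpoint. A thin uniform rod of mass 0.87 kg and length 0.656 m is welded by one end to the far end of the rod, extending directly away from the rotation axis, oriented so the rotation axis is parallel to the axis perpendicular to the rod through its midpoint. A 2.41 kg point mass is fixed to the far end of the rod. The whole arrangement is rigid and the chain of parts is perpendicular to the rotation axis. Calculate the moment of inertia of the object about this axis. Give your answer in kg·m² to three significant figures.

9.93

Thin rod: I_cm = (1/12)ML² = (1/12)(2.34)(1.08)² = 0.22745 kg·m²; centre at d = 0.54 m, so the parallel axis theorem gives I = 0.22745 + (2.34)(0.54)² = 0.90979 kg·m².
Thin rod: I_cm = (1/12)ML² = (1/12)(0.87)(0.656)² = 0.031199 kg·m²; centre at d = 0.54 + 0.54 + 0.328 = 1.408 m, so the parallel axis theorem gives I = 0.031199 + (0.87)(1.408)² = 1.7559 kg·m².
Point mass: I_cm = 0; centre at d = 0.54 + 0.54 + 0.328 + 0.328 = 1.736 m, so the parallel axis theorem gives I = 0 + (2.41)(1.736)² = 7.263 kg·m².
Total I = 0.90979 + 1.7559 + 7.263 = 9.9287 kg·m².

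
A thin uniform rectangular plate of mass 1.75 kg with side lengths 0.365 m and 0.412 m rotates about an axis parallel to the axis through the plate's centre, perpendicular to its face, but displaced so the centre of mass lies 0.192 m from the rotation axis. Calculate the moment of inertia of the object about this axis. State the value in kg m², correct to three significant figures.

0.109

I_cm = (1/12)M(a²+b²) = (1/12)(1.75)[(0.365)² + (0.412)²] = 0.044183 kg m²; centre at d = 0.192 m, so the parallel axis theorem gives I = 0.044183 + (1.75)(0.192)² = 0.10869 kg m².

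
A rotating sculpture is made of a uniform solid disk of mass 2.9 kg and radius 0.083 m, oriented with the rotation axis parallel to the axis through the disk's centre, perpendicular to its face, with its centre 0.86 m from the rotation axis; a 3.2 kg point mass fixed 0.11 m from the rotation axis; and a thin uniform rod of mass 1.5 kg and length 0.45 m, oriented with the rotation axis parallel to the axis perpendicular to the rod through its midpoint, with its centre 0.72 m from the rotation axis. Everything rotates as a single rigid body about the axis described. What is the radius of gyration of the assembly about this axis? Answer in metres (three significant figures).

0.628

Solid disk: I_cm = (1/2)MR² = (1/2)(2.9)(0.083)² = 0.0099891 kg m^2; centre at d = 0.86 m, so I = I_cm + Md² gives I = 0.0099891 + (2.9)(0.86)² = 2.1548 kg m^2.
Point mass: I_cm = 0; centre at d = 0.11 m, so I = I_cm + Md² gives I = 0 + (3.2)(0.11)² = 0.03872 kg m^2.
Thin rod: I_cm = (1/12)ML² = (1/12)(1.5)(0.45)² = 0.025313 kg m^2; centre at d = 0.72 m, so I = I_cm + Md² gives I = 0.025313 + (1.5)(0.72)² = 0.80291 kg m^2.
Total I = 2.9965 kg m^2; total mass M = 7.6 kg.
k = √(I/M) = √(2.9965/7.6) = 0.62791 m.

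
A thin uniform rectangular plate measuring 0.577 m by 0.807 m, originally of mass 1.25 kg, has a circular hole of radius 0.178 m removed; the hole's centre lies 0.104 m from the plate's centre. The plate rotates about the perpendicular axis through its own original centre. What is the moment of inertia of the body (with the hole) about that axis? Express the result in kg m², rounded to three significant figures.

Unpierced body about its centre: I₀ = (1/12)M(a²+b²) = (1/12)(1.25)[(0.577)² + (0.807)²] = 0.10252 kg m².
The removed disk has mass m = M·πr²/(ab) = (1.25)·π(0.178)²/(0.577·0.807) = 0.26721 kg (same uniform areal density).
Its moment of inertia about the rotation axis (parallel-axis theorem): I_hole = (1/2)mr² + md² = (1/2)(0.26721)(0.178)² + (0.26721)(0.104)² = 0.0071232 kg m².
Treating the hole as negative mass, I = I₀ − I_hole = 0.10252 − 0.0071232 = 0.095395 kg m².

0.0954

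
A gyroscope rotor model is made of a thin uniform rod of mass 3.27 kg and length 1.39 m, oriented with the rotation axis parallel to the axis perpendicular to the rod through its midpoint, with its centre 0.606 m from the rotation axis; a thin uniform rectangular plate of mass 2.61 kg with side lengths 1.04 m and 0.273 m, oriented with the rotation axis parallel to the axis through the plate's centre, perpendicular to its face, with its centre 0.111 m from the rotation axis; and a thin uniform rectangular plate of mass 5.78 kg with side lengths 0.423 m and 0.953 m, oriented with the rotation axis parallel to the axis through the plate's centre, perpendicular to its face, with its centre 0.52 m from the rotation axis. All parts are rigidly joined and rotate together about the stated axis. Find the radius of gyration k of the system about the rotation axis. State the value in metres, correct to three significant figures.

0.593

Thin rod: I_cm = (1/12)ML² = (1/12)(3.27)(1.39)² = 0.5265 kg m²; centre at d = 0.606 m, so the parallel axis theorem gives I = 0.5265 + (3.27)(0.606)² = 1.7274 kg m².
Rectangular plate: I_cm = (1/12)M(a²+b²) = (1/12)(2.61)[(1.04)² + (0.273)²] = 0.25146 kg m²; centre at d = 0.111 m, so the parallel axis theorem gives I = 0.25146 + (2.61)(0.111)² = 0.28362 kg m².
Rectangular plate: I_cm = (1/12)M(a²+b²) = (1/12)(5.78)[(0.423)² + (0.953)²] = 0.52364 kg m²; centre at d = 0.52 m, so the parallel axis theorem gives I = 0.52364 + (5.78)(0.52)² = 2.0866 kg m².
Total I = 4.0975 kg m²; total mass M = 11.66 kg.
k = √(I/M) = √(4.0975/11.66) = 0.5928 m.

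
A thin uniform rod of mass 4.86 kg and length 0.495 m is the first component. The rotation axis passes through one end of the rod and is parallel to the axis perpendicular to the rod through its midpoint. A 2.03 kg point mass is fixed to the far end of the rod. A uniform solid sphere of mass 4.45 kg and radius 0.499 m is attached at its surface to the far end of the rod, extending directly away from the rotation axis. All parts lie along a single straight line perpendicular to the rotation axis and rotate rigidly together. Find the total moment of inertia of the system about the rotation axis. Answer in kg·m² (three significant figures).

5.73

Thin rod: I_cm = (1/12)ML² = (1/12)(4.86)(0.495)² = 0.099235 kg·m²; centre at d = 0.2475 m, so I = I_cm + Md² gives I = 0.099235 + (4.86)(0.2475)² = 0.39694 kg·m².
Point mass: I_cm = 0; centre at d = 0.2475 + 0.2475 = 0.495 m, so I = I_cm + Md² gives I = 0 + (2.03)(0.495)² = 0.4974 kg·m².
Solid sphere: I_cm = (2/5)MR² = (2/5)(4.45)(0.499)² = 0.44322 kg·m²; centre at d = 0.2475 + 0.2475 + 0.499 = 0.994 m, so I = I_cm + Md² gives I = 0.44322 + (4.45)(0.994)² = 4.84 kg·m².
Total I = 0.39694 + 0.4974 + 4.84 = 5.7343 kg·m².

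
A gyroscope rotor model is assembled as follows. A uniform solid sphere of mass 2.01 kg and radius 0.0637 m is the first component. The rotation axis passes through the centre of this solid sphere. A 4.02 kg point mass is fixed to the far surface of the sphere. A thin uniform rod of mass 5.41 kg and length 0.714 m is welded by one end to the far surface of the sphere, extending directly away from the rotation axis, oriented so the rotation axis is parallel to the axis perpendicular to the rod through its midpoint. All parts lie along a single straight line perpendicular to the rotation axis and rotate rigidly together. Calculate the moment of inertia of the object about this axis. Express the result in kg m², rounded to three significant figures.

Solid sphere: I_cm = (2/5)MR² = (2/5)(2.01)(0.0637)² = 0.0032624 kg m²; axis through the centre, so I = 0.0032624 kg m².
Point mass: I_cm = 0; centre at d = 0.0637 m, so I = I_cm + Md² gives I = 0 + (4.02)(0.0637)² = 0.016312 kg m².
Thin rod: I_cm = (1/12)ML² = (1/12)(5.41)(0.714)² = 0.22983 kg m²; centre at d = 0.0637 + 0.357 = 0.4207 m, so I = I_cm + Md² gives I = 0.22983 + (5.41)(0.4207)² = 1.1873 kg m².
Total I = 0.0032624 + 0.016312 + 1.1873 = 1.2069 kg m².

1.21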